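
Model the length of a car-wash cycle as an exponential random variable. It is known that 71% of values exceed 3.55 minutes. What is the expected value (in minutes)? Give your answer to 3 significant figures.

10.4

e^(−λ·3.55) = 0.71 ⇒ λ = −ln(0.71)/3.55 = 0.0964761.
Mean = 1/λ = 10.3653 minutes.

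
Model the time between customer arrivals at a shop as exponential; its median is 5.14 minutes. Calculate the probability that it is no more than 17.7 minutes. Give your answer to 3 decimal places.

For an exponential, median = ln(2)/λ, so λ = ln 2 / 5.14 = 0.134854 per minute.
P(X ≤ 17.7) = 1 − e^(−λ·17.7) = 1 − e^(−2.3869) ≈ 0.908.

0.908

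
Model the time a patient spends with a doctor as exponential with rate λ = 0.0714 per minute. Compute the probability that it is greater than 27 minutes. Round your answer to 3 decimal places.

0.145

P(X > 27) = e^(−λ·27) = e^(−1.9278) ≈ 0.145.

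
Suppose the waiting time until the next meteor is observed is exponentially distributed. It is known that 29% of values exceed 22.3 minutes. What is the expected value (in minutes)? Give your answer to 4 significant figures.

e^(−λ·22.3) = 0.29 ⇒ λ = −ln(0.29)/22.3 = 0.0555101.
Mean = 1/λ = 18.0148 minutes.

18.01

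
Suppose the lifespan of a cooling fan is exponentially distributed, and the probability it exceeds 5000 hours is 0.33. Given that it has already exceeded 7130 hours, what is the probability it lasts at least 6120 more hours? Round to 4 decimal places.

0.2574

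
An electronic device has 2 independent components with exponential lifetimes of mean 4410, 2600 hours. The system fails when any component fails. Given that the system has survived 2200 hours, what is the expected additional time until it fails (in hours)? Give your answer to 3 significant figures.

First-failure rate Σλ = 1/4410 + 1/2600 = 0.000611373.
By memorylessness the expected residual is 1/Σλ = 1635.66 hours, regardless of the 2200 already elapsed.

1640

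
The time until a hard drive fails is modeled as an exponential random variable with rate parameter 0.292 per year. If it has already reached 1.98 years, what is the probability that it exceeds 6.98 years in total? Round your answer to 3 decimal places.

0.232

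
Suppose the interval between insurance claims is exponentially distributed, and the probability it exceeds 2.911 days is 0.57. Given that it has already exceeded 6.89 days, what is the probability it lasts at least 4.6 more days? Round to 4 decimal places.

0.4114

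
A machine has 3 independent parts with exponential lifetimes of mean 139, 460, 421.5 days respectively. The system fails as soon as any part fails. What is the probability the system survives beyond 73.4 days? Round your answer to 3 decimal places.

The first failure time is exponential with rate Σλ_i = 1/139 + 1/460 + 1/421.5 = 0.0117406 per day.
P(min > 73.4) = e^(−0.0117406·73.4) = e^(−0.86176) ≈ 0.422.

0.422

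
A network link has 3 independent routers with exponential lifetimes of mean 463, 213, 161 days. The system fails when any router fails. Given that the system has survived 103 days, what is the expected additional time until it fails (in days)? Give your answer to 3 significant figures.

76.5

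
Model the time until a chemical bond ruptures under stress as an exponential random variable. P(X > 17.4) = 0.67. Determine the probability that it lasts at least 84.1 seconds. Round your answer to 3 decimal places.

e^(−λ·17.4) = 0.67 ⇒ λ = −ln(0.67)/17.4 = 0.023016.
P(X > 84.1) = e^(−0.023016·84.1) = e^(−1.9356) ≈ 0.144.

0.144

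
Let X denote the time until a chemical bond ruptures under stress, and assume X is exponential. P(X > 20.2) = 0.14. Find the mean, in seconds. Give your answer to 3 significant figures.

e^(−λ·20.2) = 0.14 ⇒ λ = −ln(0.14)/20.2 = 0.0973323.
Mean = 1/λ = 10.2741 seconds.

10.3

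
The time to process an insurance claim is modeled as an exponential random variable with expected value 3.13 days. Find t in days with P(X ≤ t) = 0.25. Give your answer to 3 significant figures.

0.900

The rate is λ = 1/3.13 = 0.319489 per day.
Set 1 − e^(−λt) = 0.25, so t = −ln(0.75)/λ = 0.28768/0.319489 ≈ 0.900445 days.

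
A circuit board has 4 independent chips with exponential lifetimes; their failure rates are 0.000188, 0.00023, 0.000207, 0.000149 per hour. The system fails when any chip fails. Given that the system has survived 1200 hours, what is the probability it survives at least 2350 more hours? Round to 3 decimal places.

0.162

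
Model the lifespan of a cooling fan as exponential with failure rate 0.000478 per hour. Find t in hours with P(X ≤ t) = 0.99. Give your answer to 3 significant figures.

Set 1 − e^(−λt) = 0.99, so t = −ln(0.01)/λ = 4.6052/0.000478 ≈ 9634.25 hours.

9630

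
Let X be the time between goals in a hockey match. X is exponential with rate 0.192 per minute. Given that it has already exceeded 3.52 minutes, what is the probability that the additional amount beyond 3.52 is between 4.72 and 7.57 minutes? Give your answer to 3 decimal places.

0.170

Memoryless: the residual past 3.52 is again Exp(λ).
P(4.72 < residual < 7.57) = e^(−λ·4.72) − e^(−λ·7.57) = 0.40404 − 0.23376 ≈ 0.170.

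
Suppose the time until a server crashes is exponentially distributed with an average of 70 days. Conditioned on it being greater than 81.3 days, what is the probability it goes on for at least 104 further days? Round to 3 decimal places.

0.226

The rate is λ = 1/70 = 0.0142857 per day.
The exponential is memoryless, so the remaining time is again Exp(λ): the condition X > 81.3 is irrelevant.
P(X > 104) = e^(−1.4857) ≈ 0.226.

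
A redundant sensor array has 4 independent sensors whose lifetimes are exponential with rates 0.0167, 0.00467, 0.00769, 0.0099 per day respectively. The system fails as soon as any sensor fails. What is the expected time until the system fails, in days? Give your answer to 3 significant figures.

25.7

The time to first failure is exponential with rate Σλ = 0.0167 + 0.00467 + 0.00769 + 0.0099 = 0.03896.
E[min] = 1/Σλ = 1/0.03896 = 25.6674 days.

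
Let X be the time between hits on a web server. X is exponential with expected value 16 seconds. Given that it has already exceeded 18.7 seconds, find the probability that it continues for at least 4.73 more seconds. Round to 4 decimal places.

The rate is λ = 1/16 = 0.0625 per second.
The exponential is memoryless, so the remaining time is again Exp(λ): the condition X > 18.7 is irrelevant.
P(X > 4.73) = e^(−0.29563) ≈ 0.7441.

0.7441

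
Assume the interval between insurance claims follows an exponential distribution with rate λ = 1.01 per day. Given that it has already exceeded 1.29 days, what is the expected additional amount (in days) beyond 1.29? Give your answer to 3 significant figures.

0.990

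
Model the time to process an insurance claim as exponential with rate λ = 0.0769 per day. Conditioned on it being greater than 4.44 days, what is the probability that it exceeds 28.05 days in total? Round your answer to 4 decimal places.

P(X > s+t | X > s) = e^(−λ(s+t))/e^(−λs) = e^(−λt), independent of s = 4.44.
P(X > 23.61) = e^(−1.8156) ≈ 0.1627.

0.1627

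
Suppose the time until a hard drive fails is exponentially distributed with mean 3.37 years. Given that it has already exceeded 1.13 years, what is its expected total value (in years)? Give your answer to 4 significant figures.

The rate is λ = 1/3.37 = 0.296736 per year.
By memorylessness, E[X | X > 1.13] = 1.13 + 1/λ = 1.13 + 3.37 = 4.5 years.

4.500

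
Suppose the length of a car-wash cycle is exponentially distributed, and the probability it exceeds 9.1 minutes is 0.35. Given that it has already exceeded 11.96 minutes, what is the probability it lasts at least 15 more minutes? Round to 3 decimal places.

From e^(−λ·9.1) = 0.35, λ = −ln(0.35)/9.1 = 0.115365.
Memoryless: P(X > 11.96+15 | X > 11.96) = P(X > 15) = e^(−0.115365·15) ≈ 0.177.

0.177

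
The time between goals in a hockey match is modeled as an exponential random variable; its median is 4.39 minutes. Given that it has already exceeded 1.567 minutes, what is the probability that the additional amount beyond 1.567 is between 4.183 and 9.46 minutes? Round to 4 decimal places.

0.2921

For an exponential, median = ln(2)/λ, so λ = ln 2 / 4.39 = 0.157892 per minute.
Memoryless: the residual past 1.567 is again Exp(λ).
P(4.183 < residual < 9.46) = e^(−λ·4.183) − e^(−λ·9.46) = 0.51661 − 0.22455 ≈ 0.2921.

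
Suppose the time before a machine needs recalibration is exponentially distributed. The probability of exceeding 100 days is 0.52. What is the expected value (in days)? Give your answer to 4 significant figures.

e^(−λ·100) = 0.52 ⇒ λ = −ln(0.52)/100 = 0.00653926.
Mean = 1/λ = 152.922 days.

152.9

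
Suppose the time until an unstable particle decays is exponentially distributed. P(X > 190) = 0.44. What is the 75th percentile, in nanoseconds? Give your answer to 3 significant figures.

e^(−λ·190) = 0.44 ⇒ λ = −ln(0.44)/190 = 0.00432095.
75th percentile: 1 − e^(−λt) = 0.75, t = −ln(0.25)/λ = 320.831 nanoseconds.

321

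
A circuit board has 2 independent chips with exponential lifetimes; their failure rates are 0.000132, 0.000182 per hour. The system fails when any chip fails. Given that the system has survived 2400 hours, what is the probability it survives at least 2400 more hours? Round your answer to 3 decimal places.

Time to first failure ~ Exp(Σλ) with Σλ = 0.000314.
By memorylessness, P(T > 2400+2400 | T > 2400) = P(T > 2400) = e^(−0.000314·2400) ≈ 0.471.

0.471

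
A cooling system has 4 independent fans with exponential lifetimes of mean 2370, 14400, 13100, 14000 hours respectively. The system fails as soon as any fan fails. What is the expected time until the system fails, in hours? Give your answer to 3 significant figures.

The first failure time is exponential with rate Σλ_i = 1/2370 + 1/14400 + 1/13100 + 1/14000 = 0.00063915 per hour.
E[min] = 1/Σλ = 1/0.00063915 = 1564.58 hours.

1560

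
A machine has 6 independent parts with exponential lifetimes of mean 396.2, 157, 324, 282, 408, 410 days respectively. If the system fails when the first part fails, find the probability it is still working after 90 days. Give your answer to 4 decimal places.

The first failure time is exponential with rate Σλ_i = 1/396.2 + 1/157 + 1/324 + 1/282 + 1/408 + 1/410 = 0.0204159 per day.
P(min > 90) = e^(−0.0204159·90) = e^(−1.8374) ≈ 0.1592.

0.1592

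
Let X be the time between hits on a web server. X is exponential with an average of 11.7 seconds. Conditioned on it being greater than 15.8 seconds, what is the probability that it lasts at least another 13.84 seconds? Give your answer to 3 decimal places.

0.306

The rate is λ = 1/11.7 = 0.0854701 per second.
P(X > s+t | X > s) = e^(−λ(s+t))/e^(−λs) = e^(−λt), independent of s = 15.8.
P(X > 13.84) = e^(−1.1829) ≈ 0.306.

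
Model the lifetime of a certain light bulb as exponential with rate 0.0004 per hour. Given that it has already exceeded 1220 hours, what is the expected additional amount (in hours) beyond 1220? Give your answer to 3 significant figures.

2500

By memorylessness, the remaining amount past any threshold is again Exp(λ) with mean 1/λ = 2500 hours.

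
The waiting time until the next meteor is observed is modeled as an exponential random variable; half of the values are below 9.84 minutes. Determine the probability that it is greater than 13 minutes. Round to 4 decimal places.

0.4002

For an exponential, median = ln(2)/λ, so λ = ln 2 / 9.84 = 0.0704418 per minute.
P(X > 13) = e^(−λ·13) = e^(−0.91574) ≈ 0.4002.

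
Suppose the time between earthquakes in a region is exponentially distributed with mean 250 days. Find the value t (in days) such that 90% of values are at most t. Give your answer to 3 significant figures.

576

The rate is λ = 1/250 = 0.004 per day.
Set 1 − e^(−λt) = 0.9, so t = −ln(0.1)/λ = 2.3026/0.004 ≈ 575.646 days.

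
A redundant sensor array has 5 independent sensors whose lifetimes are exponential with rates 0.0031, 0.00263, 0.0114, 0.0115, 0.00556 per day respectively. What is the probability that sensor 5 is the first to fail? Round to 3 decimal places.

The time to first failure is exponential with rate Σλ = 0.0031 + 0.00263 + 0.0114 + 0.0115 + 0.00556 = 0.03419.
P(sensor 5 first) = λ_5/Σλ = 0.00556/0.03419 ≈ 0.163.

0.163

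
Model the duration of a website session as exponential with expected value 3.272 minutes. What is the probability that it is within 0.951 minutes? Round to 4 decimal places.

0.2522

The rate is λ = 1/3.272 = 0.305623 per minute.
P(X ≤ 0.951) = 1 − e^(−λ·0.951) = 1 − e^(−0.29065) ≈ 0.2522.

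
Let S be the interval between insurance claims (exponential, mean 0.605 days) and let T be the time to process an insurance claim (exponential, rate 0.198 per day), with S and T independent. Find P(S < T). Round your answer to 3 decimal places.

0.893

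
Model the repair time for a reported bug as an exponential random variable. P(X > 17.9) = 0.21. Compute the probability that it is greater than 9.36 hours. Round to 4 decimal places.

0.4422

e^(−λ·17.9) = 0.21 ⇒ λ = −ln(0.21)/17.9 = 0.087187.
P(X > 9.36) = e^(−0.087187·9.36) = e^(−0.81607) ≈ 0.4422.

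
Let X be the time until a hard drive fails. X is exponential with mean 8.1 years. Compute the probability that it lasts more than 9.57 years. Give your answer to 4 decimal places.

0.3068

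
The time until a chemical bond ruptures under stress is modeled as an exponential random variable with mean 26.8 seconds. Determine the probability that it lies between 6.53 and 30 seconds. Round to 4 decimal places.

0.4573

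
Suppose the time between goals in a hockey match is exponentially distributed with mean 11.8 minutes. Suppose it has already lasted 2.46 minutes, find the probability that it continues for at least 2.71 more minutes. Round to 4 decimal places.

The rate is λ = 1/11.8 = 0.0847458 per minute.
By the memoryless property, P(X > 2.46+2.71 | X > 2.46) = P(X > 2.71).
P(X > 2.71) = e^(−0.22966) ≈ 0.7948.

0.7948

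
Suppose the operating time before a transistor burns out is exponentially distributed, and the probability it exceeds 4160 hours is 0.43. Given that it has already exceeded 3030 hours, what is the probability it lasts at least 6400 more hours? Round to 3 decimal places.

0.273

From e^(−λ·4160) = 0.43, λ = −ln(0.43)/4160 = 0.000202877.
Memoryless: P(X > 3030+6400 | X > 3030) = P(X > 6400) = e^(−0.000202877·6400) ≈ 0.273.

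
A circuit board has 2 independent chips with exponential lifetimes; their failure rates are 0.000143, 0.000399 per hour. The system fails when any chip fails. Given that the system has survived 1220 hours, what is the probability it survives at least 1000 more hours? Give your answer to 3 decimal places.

0.582

Time to first failure ~ Exp(Σλ) with Σλ = 0.000542.
By memorylessness, P(T > 1220+1000 | T > 1220) = P(T > 1000) = e^(−0.000542·1000) ≈ 0.582.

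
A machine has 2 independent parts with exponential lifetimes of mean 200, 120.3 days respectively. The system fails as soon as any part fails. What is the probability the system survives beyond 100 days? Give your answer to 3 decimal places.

The first failure time is exponential with rate Σλ_i = 1/200 + 1/120.3 = 0.0133126 per day.
P(min > 100) = e^(−0.0133126·100) = e^(−1.3313) ≈ 0.264.

0.264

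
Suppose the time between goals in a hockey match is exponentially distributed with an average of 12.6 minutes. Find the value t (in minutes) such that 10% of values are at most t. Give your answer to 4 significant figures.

1.328

The rate is λ = 1/12.6 = 0.0793651 per minute.
Set 1 − e^(−λt) = 0.1, so t = −ln(0.9)/λ = 0.10536/0.0793651 ≈ 1.32754 minutes.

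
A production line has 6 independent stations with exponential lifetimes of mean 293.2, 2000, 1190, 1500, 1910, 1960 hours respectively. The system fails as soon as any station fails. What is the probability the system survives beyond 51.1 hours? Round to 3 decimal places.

0.719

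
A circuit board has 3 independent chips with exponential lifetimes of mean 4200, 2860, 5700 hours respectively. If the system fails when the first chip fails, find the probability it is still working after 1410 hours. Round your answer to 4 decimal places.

The first failure time is exponential with rate Σλ_i = 1/4200 + 1/2860 + 1/5700 = 0.000763184 per hour.
P(min > 1410) = e^(−0.000763184·1410) = e^(−1.0761) ≈ 0.3409.

0.3409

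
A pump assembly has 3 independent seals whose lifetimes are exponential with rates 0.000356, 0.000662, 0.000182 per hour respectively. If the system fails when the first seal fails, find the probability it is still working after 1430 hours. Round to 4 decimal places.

The time to first failure is exponential with rate Σλ = 0.000356 + 0.000662 + 0.000182 = 0.0012.
P(min > 1430) = e^(−0.0012·1430) = e^(−1.716) ≈ 0.1798.

0.1798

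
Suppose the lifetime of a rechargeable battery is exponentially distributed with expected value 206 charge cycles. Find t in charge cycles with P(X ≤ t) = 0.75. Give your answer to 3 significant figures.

The rate is λ = 1/206 = 0.00485437 per charge cycle.
Set 1 − e^(−λt) = 0.75, so t = −ln(0.25)/λ = 1.3863/0.00485437 ≈ 285.577 charge cycles.

286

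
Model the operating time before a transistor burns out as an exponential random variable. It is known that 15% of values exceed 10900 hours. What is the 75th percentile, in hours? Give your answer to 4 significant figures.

e^(−λ·10900) = 0.15 ⇒ λ = −ln(0.15)/10900 = 0.000174048.
75th percentile: 1 − e^(−λt) = 0.75, t = −ln(0.25)/λ = 7965.03 hours.

7965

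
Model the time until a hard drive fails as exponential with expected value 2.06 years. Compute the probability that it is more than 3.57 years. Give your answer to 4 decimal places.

0.1768

The rate is λ = 1/2.06 = 0.485437 per year.
P(X > 3.57) = e^(−λ·3.57) = e^(−1.733) ≈ 0.1768.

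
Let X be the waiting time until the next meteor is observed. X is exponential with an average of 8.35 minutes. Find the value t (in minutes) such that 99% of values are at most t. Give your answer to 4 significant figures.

38.45

The rate is λ = 1/8.35 = 0.11976 per minute.
Set 1 − e^(−λt) = 0.99, so t = −ln(0.01)/λ = 4.6052/0.11976 ≈ 38.4532 minutes.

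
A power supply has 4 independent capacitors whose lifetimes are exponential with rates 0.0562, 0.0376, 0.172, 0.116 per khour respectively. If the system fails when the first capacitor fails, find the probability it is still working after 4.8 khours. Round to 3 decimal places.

The time to first failure is exponential with rate Σλ = 0.0562 + 0.0376 + 0.172 + 0.116 = 0.3818.
P(min > 4.8) = e^(−0.3818·4.8) = e^(−1.8326) ≈ 0.160.

0.160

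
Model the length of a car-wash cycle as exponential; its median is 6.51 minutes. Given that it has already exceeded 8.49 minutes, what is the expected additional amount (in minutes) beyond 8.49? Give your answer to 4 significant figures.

9.392

For an exponential, median = ln(2)/λ, so λ = ln 2 / 6.51 = 0.106474 per minute.
By memorylessness, the remaining amount past any threshold is again Exp(λ) with mean 1/λ = 9.39194 minutes.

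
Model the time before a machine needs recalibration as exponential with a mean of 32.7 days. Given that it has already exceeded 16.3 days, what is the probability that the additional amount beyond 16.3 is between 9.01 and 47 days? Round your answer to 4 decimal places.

0.5216

The rate is λ = 1/32.7 = 0.030581 per day.
Memoryless: the residual past 16.3 is again Exp(λ).
P(9.01 < residual < 47) = e^(−λ·9.01) − e^(−λ·47) = 0.75917 − 0.23757 ≈ 0.5216.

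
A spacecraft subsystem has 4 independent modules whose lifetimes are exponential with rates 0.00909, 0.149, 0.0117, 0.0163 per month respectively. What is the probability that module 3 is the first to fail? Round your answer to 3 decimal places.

0.063

The time to first failure is exponential with rate Σλ = 0.00909 + 0.149 + 0.0117 + 0.0163 = 0.18609.
P(module 3 first) = λ_3/Σλ = 0.0117/0.18609 ≈ 0.063.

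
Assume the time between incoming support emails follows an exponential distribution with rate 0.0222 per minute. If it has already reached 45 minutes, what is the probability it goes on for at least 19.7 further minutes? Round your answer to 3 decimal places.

By the memoryless property, P(X > 45+19.7 | X > 45) = P(X > 19.7).
P(X > 19.7) = e^(−0.43734) ≈ 0.646.

0.646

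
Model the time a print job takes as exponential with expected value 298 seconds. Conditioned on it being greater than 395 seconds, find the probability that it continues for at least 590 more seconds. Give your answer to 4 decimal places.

The rate is λ = 1/298 = 0.0033557 per second.
By the memoryless property, P(X > 395+590 | X > 395) = P(X > 590).
P(X > 590) = e^(−1.9799) ≈ 0.1381.

0.1381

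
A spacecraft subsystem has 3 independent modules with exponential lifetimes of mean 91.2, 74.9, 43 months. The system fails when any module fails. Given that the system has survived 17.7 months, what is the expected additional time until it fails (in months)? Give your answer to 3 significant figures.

First-failure rate Σλ = 1/91.2 + 1/74.9 + 1/43 = 0.0475719.
By memorylessness the expected residual is 1/Σλ = 21.0208 months, regardless of the 17.7 already elapsed.

21.0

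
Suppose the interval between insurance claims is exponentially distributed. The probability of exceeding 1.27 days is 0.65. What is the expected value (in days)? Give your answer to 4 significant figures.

2.948

e^(−λ·1.27) = 0.65 ⇒ λ = −ln(0.65)/1.27 = 0.339199.
Mean = 1/λ = 2.94812 days.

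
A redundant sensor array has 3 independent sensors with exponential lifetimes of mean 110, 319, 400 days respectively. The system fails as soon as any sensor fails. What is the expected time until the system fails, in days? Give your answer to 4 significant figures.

67.91

The first failure time is exponential with rate Σλ_i = 1/110 + 1/319 + 1/400 = 0.0147257 per day.
E[min] = 1/Σλ = 1/0.0147257 = 67.9085 days.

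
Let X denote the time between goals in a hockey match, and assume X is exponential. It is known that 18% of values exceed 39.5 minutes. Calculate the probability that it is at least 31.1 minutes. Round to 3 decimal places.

0.259

e^(−λ·39.5) = 0.18 ⇒ λ = −ln(0.18)/39.5 = 0.0434126.
P(X > 31.1) = e^(−0.0434126·31.1) = e^(−1.3501) ≈ 0.259.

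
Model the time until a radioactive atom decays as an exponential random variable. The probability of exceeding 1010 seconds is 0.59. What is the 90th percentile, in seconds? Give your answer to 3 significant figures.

4410

e^(−λ·1010) = 0.59 ⇒ λ = −ln(0.59)/1010 = 0.000522409.
90th percentile: 1 − e^(−λt) = 0.9, t = −ln(0.1)/λ = 4407.63 seconds.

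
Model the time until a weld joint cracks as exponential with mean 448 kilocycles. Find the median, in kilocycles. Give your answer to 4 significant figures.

The rate is λ = 1/448 = 0.00223214 per kilocycle.
Set 1 − e^(−λt) = 0.5, so t = −ln(0.5)/λ = 0.69315/0.00223214 ≈ 310.53 kilocycles.

310.5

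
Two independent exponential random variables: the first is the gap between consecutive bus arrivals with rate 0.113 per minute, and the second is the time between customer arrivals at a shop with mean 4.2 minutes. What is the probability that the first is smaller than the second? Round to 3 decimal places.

0.322

λ_1 = 0.113, λ_2 = 1/4.2 = 0.238095.
For independent exponentials, P(the first < the second) = λ_1/(λ_1+λ_2) = 0.113/0.351095 ≈ 0.322.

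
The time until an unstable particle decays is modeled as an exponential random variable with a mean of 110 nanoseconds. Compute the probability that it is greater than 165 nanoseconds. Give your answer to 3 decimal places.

The rate is λ = 1/110 = 0.00909091 per nanosecond.
P(X > 165) = e^(−λ·165) = e^(−1.5) ≈ 0.223.

0.223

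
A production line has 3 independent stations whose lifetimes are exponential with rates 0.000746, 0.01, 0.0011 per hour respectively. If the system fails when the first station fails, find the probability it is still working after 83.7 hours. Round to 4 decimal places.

0.3710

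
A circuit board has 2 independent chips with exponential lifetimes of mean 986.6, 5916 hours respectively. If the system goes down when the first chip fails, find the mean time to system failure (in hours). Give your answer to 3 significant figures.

846

The first failure time is exponential with rate Σλ_i = 1/986.6 + 1/5916 = 0.00118262 per hour.
E[min] = 1/Σλ = 1/0.00118262 = 845.584 hours.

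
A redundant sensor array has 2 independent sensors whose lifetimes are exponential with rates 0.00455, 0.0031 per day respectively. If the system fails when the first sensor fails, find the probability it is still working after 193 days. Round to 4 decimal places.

The time to first failure is exponential with rate Σλ = 0.00455 + 0.0031 = 0.00765.
P(min > 193) = e^(−0.00765·193) = e^(−1.4765) ≈ 0.2284.

0.2284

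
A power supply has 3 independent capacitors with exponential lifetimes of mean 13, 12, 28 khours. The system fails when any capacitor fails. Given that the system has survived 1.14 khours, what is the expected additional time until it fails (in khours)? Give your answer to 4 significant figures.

First-failure rate Σλ = 1/13 + 1/12 + 1/28 = 0.195971.
By memorylessness the expected residual is 1/Σλ = 5.1028 khours, regardless of the 1.14 already elapsed.

5.103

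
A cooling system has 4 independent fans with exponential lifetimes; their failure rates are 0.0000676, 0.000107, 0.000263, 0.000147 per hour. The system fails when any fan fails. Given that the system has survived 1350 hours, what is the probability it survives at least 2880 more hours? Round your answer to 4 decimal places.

Time to first failure ~ Exp(Σλ) with Σλ = 0.0005846.
By memorylessness, P(T > 1350+2880 | T > 1350) = P(T > 2880) = e^(−0.0005846·2880) ≈ 0.1857.

0.1857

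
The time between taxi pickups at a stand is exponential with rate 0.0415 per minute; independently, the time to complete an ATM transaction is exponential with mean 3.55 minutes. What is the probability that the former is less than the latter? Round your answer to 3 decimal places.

λ_1 = 0.0415, λ_2 = 1/3.55 = 0.28169.
For independent exponentials, P(the former < the latter) = λ_1/(λ_1+λ_2) = 0.0415/0.32319 ≈ 0.128.

0.128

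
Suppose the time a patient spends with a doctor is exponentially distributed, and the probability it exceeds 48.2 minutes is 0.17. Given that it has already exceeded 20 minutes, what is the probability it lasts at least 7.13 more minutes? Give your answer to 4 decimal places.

From e^(−λ·48.2) = 0.17, λ = −ln(0.17)/48.2 = 0.0367626.
Memoryless: P(X > 20+7.13 | X > 20) = P(X > 7.13) = e^(−0.0367626·7.13) ≈ 0.7694.

0.7694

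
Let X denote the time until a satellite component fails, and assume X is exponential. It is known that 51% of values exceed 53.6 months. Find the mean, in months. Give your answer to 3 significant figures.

79.6

e^(−λ·53.6) = 0.51 ⇒ λ = −ln(0.51)/53.6 = 0.0125624.
Mean = 1/λ = 79.6026 months.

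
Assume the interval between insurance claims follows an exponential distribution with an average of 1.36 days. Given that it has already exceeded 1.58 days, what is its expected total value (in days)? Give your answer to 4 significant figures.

The rate is λ = 1/1.36 = 0.735294 per day.
By memorylessness, E[X | X > 1.58] = 1.58 + 1/λ = 1.58 + 1.36 = 2.94 days.

2.940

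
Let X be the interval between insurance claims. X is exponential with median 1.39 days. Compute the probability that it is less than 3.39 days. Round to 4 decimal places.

0.8156

For an exponential, median = ln(2)/λ, so λ = ln 2 / 1.39 = 0.498667 per day.
P(X ≤ 3.39) = 1 − e^(−λ·3.39) = 1 − e^(−1.6905) ≈ 0.8156.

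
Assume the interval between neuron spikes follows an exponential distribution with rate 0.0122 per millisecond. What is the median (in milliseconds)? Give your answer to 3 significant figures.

56.8

Set 1 − e^(−λt) = 0.5, so t = −ln(0.5)/λ = 0.69315/0.0122 ≈ 56.8153 milliseconds.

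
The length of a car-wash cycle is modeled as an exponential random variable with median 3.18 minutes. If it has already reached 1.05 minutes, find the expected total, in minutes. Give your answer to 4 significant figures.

For an exponential, median = ln(2)/λ, so λ = ln 2 / 3.18 = 0.217971 per minute.
By memorylessness, E[X | X > 1.05] = 1.05 + 1/λ = 1.05 + 4.58777 = 5.63777 minutes.

5.638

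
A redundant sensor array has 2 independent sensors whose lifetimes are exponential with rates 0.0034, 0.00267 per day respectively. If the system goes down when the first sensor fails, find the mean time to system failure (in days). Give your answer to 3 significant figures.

The time to first failure is exponential with rate Σλ = 0.0034 + 0.00267 = 0.00607.
E[min] = 1/Σλ = 1/0.00607 = 164.745 days.

165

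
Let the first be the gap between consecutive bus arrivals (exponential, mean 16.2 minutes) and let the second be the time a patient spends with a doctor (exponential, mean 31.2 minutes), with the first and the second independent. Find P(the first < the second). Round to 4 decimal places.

λ_1 = 1/16.2 = 0.0617284, λ_2 = 1/31.2 = 0.0320513.
For independent exponentials, P(the first < the second) = λ_1/(λ_1+λ_2) = 0.0617284/0.0937797 ≈ 0.6582.

0.6582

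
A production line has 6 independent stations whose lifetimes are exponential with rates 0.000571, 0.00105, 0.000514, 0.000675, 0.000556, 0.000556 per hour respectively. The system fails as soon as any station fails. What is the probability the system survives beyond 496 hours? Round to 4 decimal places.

0.1429

The time to first failure is exponential with rate Σλ = 0.000571 + 0.00105 + 0.000514 + 0.000675 + 0.000556 + 0.000556 = 0.003922.
P(min > 496) = e^(−0.003922·496) = e^(−1.9453) ≈ 0.1429.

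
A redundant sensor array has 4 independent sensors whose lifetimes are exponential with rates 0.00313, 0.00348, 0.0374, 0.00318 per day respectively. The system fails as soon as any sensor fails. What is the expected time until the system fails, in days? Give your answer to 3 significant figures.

21.2

The time to first failure is exponential with rate Σλ = 0.00313 + 0.00348 + 0.0374 + 0.00318 = 0.04719.
E[min] = 1/Σλ = 1/0.04719 = 21.1909 days.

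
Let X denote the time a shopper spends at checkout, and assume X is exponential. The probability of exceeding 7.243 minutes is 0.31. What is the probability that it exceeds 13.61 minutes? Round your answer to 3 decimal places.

0.111

e^(−λ·7.243) = 0.31 ⇒ λ = −ln(0.31)/7.243 = 0.161699.
P(X > 13.61) = e^(−0.161699·13.61) = e^(−2.2007) ≈ 0.111.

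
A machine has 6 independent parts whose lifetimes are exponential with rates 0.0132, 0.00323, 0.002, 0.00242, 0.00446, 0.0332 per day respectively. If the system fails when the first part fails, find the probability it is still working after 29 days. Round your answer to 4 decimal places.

0.1833

The time to first failure is exponential with rate Σλ = 0.0132 + 0.00323 + 0.002 + 0.00242 + 0.00446 + 0.0332 = 0.05851.
P(min > 29) = e^(−0.05851·29) = e^(−1.6968) ≈ 0.1833.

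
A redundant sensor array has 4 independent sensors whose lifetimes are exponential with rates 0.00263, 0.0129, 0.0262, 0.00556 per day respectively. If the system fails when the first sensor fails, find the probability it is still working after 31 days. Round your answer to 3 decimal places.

0.231

The time to first failure is exponential with rate Σλ = 0.00263 + 0.0129 + 0.0262 + 0.00556 = 0.04729.
P(min > 31) = e^(−0.04729·31) = e^(−1.466) ≈ 0.231.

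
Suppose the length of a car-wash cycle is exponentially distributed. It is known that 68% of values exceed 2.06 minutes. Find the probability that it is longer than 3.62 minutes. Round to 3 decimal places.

e^(−λ·2.06) = 0.68 ⇒ λ = −ln(0.68)/2.06 = 0.187215.
P(X > 3.62) = e^(−0.187215·3.62) = e^(−0.67772) ≈ 0.508.

0.508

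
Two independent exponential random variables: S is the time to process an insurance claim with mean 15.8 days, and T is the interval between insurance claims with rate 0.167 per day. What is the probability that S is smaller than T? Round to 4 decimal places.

λ_1 = 1/15.8 = 0.0632911, λ_2 = 0.167.
For independent exponentials, P(S < T) = λ_1/(λ_1+λ_2) = 0.0632911/0.230291 ≈ 0.2748.

0.2748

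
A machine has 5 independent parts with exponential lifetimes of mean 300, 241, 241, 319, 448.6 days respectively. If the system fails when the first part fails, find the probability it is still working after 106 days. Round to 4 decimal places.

The first failure time is exponential with rate Σλ_i = 1/300 + 1/241 + 1/241 + 1/319 + 1/448.6 = 0.016996 per day.
P(min > 106) = e^(−0.016996·106) = e^(−1.8016) ≈ 0.1650.

0.1650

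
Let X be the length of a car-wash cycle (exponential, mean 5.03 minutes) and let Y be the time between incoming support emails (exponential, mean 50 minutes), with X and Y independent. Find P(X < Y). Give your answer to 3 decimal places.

λ_1 = 1/5.03 = 0.198807, λ_2 = 1/50 = 0.02.
For independent exponentials, P(X < Y) = λ_1/(λ_1+λ_2) = 0.198807/0.218807 ≈ 0.909.

0.909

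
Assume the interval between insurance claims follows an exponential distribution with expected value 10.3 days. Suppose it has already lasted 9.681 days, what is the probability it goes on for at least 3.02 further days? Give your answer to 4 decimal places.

0.7459

The rate is λ = 1/10.3 = 0.0970874 per day.
P(X > s+t | X > s) = e^(−λ(s+t))/e^(−λs) = e^(−λt), independent of s = 9.681.
P(X > 3.02) = e^(−0.2932) ≈ 0.7459.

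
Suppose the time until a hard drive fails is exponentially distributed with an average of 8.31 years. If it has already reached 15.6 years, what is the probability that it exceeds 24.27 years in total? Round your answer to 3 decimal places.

The rate is λ = 1/8.31 = 0.120337 per year.
P(X > s+t | X > s) = e^(−λ(s+t))/e^(−λs) = e^(−λt), independent of s = 15.6.
P(X > 8.67) = e^(−1.0433) ≈ 0.352.

0.352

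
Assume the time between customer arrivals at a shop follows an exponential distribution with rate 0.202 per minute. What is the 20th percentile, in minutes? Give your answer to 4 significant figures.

Set 1 − e^(−λt) = 0.2, so t = −ln(0.8)/λ = 0.22314/0.202 ≈ 1.10467 minutes.

1.105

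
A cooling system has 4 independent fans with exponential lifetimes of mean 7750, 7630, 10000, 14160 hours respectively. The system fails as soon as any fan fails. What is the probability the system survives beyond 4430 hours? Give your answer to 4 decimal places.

0.1484

The first failure time is exponential with rate Σλ_i = 1/7750 + 1/7630 + 1/10000 + 1/14160 = 0.000430715 per hour.
P(min > 4430) = e^(−0.000430715·4430) = e^(−1.9081) ≈ 0.1484.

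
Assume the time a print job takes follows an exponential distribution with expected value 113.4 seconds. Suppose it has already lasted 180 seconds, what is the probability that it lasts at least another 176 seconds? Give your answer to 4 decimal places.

0.2118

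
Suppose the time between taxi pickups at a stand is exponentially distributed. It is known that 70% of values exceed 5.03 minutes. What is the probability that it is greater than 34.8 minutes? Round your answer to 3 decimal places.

0.085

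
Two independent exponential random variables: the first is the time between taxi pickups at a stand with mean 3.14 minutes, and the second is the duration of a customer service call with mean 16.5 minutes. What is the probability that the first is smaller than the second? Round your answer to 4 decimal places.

0.8401

λ_1 = 1/3.14 = 0.318471, λ_2 = 1/16.5 = 0.0606061.
For independent exponentials, P(the first < the second) = λ_1/(λ_1+λ_2) = 0.318471/0.379077 ≈ 0.8401.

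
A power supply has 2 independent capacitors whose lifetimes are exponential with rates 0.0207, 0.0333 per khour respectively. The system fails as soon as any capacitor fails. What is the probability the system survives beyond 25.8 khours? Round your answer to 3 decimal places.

The time to first failure is exponential with rate Σλ = 0.0207 + 0.0333 = 0.054.
P(min > 25.8) = e^(−0.054·25.8) = e^(−1.3932) ≈ 0.248.

0.248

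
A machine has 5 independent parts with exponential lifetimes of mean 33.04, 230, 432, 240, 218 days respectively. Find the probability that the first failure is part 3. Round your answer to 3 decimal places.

0.051

Rates: λ_i = 1/mean_i → 0.0302663, 0.00434783, 0.00231481, 0.00416667, 0.00458716; Σλ = 0.0456828.
P(part 3 first) = λ_3/Σλ = 0.00231481/0.0456828 ≈ 0.051.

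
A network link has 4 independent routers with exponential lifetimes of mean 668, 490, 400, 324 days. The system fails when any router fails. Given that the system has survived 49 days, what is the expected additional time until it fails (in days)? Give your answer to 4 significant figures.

First-failure rate Σλ = 1/668 + 1/490 + 1/400 + 1/324 = 0.00912424.
By memorylessness the expected residual is 1/Σλ = 109.598 days, regardless of the 49 already elapsed.

109.6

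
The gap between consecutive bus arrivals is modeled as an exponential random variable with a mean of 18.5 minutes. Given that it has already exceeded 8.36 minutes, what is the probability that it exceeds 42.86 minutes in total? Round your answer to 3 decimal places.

The rate is λ = 1/18.5 = 0.0540541 per minute.
The exponential is memoryless, so the remaining time is again Exp(λ): the condition X > 8.36 is irrelevant.
P(X > 34.5) = e^(−1.8649) ≈ 0.155.

0.155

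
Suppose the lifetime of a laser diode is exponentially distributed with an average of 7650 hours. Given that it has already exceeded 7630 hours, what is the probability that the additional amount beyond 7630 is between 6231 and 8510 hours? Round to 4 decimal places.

0.1141

The rate is λ = 1/7650 = 0.000130719 per hour.
Memoryless: the residual past 7630 is again Exp(λ).
P(6231 < residual < 8510) = e^(−λ·6231) − e^(−λ·8510) = 0.44286 − 0.32876 ≈ 0.1141.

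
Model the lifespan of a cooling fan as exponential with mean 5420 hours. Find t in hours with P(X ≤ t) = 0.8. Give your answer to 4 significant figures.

The rate is λ = 1/5420 = 0.000184502 per hour.
Set 1 − e^(−λt) = 0.8, so t = −ln(0.2)/λ = 1.6094/0.000184502 ≈ 8723.15 hours.

8723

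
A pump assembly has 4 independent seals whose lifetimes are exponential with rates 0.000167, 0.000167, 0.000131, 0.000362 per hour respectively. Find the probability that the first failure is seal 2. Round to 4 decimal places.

The time to first failure is exponential with rate Σλ = 0.000167 + 0.000167 + 0.000131 + 0.000362 = 0.000827.
P(seal 2 first) = λ_2/Σλ = 0.000167/0.000827 ≈ 0.2019.

0.2019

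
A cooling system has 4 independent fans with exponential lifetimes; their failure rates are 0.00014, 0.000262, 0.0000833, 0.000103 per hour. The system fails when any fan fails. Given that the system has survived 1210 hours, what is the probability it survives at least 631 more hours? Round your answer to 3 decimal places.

0.690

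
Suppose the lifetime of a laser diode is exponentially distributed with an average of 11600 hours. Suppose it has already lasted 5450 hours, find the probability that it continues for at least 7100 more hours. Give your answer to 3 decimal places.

The rate is λ = 1/11600 = 0.0000862069 per hour.
The exponential is memoryless, so the remaining time is again Exp(λ): the condition X > 5450 is irrelevant.
P(X > 7100) = e^(−0.61207) ≈ 0.542.

0.542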